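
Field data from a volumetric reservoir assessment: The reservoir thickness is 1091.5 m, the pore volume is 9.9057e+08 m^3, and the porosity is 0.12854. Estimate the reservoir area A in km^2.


A = Vp / (1e6 * hr * phi)
A = 9.9057e+08 / (1e6 * 1091.5 * 0.12854)
A = 7.0603 km^2


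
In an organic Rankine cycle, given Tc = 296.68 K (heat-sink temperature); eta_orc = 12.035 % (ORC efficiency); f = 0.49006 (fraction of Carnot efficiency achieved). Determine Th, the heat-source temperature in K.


Th = Tc / (1 - (eta_orc/100)/f)
Th = 296.68 / (1 - (12.035/100)/0.49006)
Th = 393.26 K


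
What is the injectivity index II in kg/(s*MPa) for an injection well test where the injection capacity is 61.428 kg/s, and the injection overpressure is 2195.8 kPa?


II = mdot * 1000 / dP
II = 61.428 * 1000 / 2195.8
II = 27.975 kg/(s*MPa)


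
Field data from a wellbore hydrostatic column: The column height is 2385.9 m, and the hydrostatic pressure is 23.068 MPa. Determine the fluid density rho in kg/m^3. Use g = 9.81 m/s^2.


rho = P * 1e6 / (g * h)
rho = 23.068 * 1e6 / (9.81 * 2385.9)
rho = 985.57 kg/m^3


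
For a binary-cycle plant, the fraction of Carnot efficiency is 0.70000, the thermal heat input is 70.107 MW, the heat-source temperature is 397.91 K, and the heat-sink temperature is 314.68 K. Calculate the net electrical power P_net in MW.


Step 1: eta = (1 - Tc/Th)*f = (1 - 314.68/397.91)*0.7 = 0.1464175
Step 2: P_net = eta * Q_in = 0.1464175 * 70.107 = 10.265 MW
P_net = 10.265 MW


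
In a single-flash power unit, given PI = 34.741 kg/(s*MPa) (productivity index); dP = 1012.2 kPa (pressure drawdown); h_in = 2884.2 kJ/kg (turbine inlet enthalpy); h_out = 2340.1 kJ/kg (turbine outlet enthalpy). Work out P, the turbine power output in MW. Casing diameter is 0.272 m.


Step 1: mdot = PI * dP / 1000 = 34.741 * 1012.2 / 1000 = 35.16484 kg/s
Step 2: P = mdot*(h_in - h_out)/1000 = 35.16484*(2884.2 - 2340.1)/1000 = 19.133 MW
P = 19.133 MW


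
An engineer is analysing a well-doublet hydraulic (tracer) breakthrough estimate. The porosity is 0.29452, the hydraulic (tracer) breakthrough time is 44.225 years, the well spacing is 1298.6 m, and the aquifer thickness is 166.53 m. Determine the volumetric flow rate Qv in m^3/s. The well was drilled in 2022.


Qv = pi*hr*phi*L^2 / (3*t_bt*365.25*86400)
Qv = pi*166.53*0.29452*1298.6^2 / (3*44.225*365.25*86400)
Qv = 0.062060 m^3/s


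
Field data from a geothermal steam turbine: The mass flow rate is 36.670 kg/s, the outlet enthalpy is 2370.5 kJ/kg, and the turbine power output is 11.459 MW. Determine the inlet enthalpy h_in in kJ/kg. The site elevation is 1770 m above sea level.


h_in = h_out + P * 1000 / mdot
h_in = 2370.5 + 11.459 * 1000 / 36.670
h_in = 2683.0 kJ/kg


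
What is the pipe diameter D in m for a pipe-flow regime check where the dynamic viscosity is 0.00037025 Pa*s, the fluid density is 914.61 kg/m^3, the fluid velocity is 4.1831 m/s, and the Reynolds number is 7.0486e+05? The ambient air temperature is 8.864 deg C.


D = Re * mu / (rho * vel)
D = 7.0486e+05 * 0.00037025 / (914.61 * 4.1831)
D = 0.068212 m


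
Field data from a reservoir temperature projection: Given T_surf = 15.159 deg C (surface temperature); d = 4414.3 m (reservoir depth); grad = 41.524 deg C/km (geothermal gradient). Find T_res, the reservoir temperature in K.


T_res = T_surf + grad * d / 1000
T_res = 15.159 + 41.524 * 4414.3 / 1000
T_res = 198.4584 deg C
Convert to K: 198.4584 + 273.15 = 471.61 K
T_res = 471.61 K


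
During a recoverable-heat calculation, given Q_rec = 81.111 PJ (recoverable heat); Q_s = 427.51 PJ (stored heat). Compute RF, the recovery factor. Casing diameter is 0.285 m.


RF = Q_rec / Q_s
RF = 81.111 / 427.51
RF = 0.18973


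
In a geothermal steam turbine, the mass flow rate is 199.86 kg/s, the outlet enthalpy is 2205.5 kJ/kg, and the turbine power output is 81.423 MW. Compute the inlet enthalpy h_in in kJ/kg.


h_in = h_out + P * 1000 / mdot
h_in = 2205.5 + 81.423 * 1000 / 199.86
h_in = 2612.9 kJ/kg


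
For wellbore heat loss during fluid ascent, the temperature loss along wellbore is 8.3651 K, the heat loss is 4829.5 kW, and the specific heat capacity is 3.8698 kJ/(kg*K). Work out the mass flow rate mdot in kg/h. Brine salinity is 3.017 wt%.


mdot = Q_loss / (cp * dT)
mdot = 4829.5 / (3.8698 * 8.3651)
mdot = 149.1910 kg/s
Convert: 149.1910 kg/s * 3600.0 = 5.3709e+05 kg/h
mdot = 5.3709e+05 kg/h


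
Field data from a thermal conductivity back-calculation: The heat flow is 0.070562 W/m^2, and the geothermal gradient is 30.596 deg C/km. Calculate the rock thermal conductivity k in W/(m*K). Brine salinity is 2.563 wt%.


k = q / (grad / 1000)
k = 0.070562 / (30.596 / 1000)
k = 2.3062 W/(m*K)


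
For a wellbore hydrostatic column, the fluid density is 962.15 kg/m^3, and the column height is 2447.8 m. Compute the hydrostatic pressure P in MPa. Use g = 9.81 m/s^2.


P = rho * g * h / 1e6
P = 962.15 * 9.81 * 2447.8 / 1e6
P = 23.104 MPa


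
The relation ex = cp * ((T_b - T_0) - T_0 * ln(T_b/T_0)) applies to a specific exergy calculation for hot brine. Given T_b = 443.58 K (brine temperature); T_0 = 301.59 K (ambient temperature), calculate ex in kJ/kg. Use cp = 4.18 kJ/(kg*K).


ex = cp * ((T_b - T_0) - T_0 * ln(T_b/T_0))
ex = 4.18 * ((443.58 - 301.59) - 301.59 * ln(443.58/301.59))
ex = 107.15 kJ/kg


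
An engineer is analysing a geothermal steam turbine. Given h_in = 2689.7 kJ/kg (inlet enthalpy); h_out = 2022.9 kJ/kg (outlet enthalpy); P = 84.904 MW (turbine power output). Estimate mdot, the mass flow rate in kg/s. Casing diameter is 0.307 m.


mdot = P * 1000 / (h_in - h_out)
mdot = 84.904 * 1000 / (2689.7 - 2022.9)
mdot = 127.33 kg/s


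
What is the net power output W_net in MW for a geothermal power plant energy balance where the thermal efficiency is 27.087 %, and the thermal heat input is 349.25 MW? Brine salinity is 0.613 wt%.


W_net = eta / 100 * Q_in
W_net = 27.087 / 100 * 349.25
W_net = 94.601 MW


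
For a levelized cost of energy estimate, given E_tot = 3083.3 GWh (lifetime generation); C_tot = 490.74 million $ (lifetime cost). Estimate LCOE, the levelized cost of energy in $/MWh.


LCOE = C_tot / E_tot * 100
LCOE = 490.74 / 3083.3 * 100
LCOE = 15.91606 cents/kWh
Convert: 15.91606 cents/kWh * 10.0 = 159.16 $/MWh
LCOE = 159.16 $/MWh


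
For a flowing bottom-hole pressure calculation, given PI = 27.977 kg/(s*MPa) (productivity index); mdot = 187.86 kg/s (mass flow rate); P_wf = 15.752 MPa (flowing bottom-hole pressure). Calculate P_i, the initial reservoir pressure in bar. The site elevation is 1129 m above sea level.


P_i = P_wf + mdot / PI
P_i = 15.752 + 187.86 / 27.977
P_i = 22.46680 MPa
Convert: 22.46680 MPa * 10.0 = 224.67 bar
P_i = 224.67 bar


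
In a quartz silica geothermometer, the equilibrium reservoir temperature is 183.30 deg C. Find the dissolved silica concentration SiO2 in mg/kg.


SiO2 = 10^(5.19 - 1309/(T_eq + 273.15))
SiO2 = 10^(5.19 - 1309/(183.30 + 273.15))
SiO2 = 210.00 mg/kg


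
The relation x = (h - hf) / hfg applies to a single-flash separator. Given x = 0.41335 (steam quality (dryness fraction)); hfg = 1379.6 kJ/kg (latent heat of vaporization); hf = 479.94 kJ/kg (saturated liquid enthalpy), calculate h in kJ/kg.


h = hf + x * hfg
h = 479.94 + 0.41335 * 1379.6
h = 1050.2 kJ/kg


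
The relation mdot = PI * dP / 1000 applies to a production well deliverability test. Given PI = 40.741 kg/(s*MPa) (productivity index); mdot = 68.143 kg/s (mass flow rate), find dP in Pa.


dP = mdot * 1000 / PI
dP = 68.143 * 1000 / 40.741
dP = 1672.590 kPa
Convert: 1672.590 kPa * 1000.0 = 1.6726e+06 Pa
dP = 1.6726e+06 Pa


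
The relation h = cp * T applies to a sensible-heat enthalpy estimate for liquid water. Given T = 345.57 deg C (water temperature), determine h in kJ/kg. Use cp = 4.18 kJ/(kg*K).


h = cp * T
h = 4.18 * 345.57
h = 1444.5 kJ/kg


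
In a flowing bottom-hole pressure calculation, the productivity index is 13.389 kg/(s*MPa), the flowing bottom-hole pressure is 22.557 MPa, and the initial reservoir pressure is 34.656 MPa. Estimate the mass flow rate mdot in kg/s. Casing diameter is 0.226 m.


mdot = (P_i - P_wf) * PI
mdot = (34.656 - 22.557) * 13.389
mdot = 161.99 kg/s


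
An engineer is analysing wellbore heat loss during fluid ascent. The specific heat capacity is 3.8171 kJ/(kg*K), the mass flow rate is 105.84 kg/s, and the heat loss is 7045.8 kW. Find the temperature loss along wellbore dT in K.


dT = Q_loss / (mdot * cp)
dT = 7045.8 / (105.84 * 3.8171)
dT = 17.440 K


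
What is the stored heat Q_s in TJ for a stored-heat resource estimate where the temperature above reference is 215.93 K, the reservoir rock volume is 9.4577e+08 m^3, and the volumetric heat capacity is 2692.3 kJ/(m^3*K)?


Q_s = Vr * rhoc * dT / 1e12
Q_s = 9.4577e+08 * 2692.3 * 215.93 / 1e12
Q_s = 549.8218 PJ
Convert: 549.8218 PJ * 1000.0 = 5.4982e+05 TJ
Q_s = 5.4982e+05 TJ


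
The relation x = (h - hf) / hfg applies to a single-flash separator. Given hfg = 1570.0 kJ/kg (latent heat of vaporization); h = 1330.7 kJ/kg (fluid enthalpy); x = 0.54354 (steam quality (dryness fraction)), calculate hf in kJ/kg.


hf = h - x * hfg
hf = 1330.7 - 0.54354 * 1570.0
hf = 477.34 kJ/kg


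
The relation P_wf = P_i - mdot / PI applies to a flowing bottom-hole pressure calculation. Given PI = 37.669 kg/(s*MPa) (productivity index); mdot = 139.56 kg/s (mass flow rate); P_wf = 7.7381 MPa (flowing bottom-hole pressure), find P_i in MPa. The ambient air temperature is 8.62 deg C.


P_i = P_wf + mdot / PI
P_i = 7.7381 + 139.56 / 37.669
P_i = 11.443 MPa


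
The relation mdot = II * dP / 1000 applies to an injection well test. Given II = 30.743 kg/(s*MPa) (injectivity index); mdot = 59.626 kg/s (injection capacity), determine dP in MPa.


dP = mdot * 1000 / II
dP = 59.626 * 1000 / 30.743
dP = 1939.498 kPa
Convert: 1939.498 kPa * 0.001 = 1.9395 MPa
dP = 1.9395 MPa


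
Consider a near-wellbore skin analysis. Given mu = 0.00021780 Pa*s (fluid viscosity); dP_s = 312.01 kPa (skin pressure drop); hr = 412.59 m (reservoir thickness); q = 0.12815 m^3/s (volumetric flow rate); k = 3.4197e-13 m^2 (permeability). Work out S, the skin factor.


S = dP_s * 1000 * 2*pi*k*hr / (q*mu)
S = 312.01 * 1000 * 2*pi*3.4197e-13*412.59 / (0.12815*0.00021780)
S = 9.9101


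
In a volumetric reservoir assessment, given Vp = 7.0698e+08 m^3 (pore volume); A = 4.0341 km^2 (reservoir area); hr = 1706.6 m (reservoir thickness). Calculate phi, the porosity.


phi = Vp / (A * 1e6 * hr)
phi = 7.0698e+08 / (4.0341 * 1e6 * 1706.6)
phi = 0.10269


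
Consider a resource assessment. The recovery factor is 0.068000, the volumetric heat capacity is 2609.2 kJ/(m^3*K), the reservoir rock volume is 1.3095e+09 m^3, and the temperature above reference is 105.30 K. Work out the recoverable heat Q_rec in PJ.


Step 1: Q_s = Vr*rhoc*dT/1e12 = 1.3095e+09*2609.2*105.3/1e12 = 359.7835 PJ
Step 2: Q_rec = Q_s * RF = 359.7835 * 0.068 = 24.465 PJ
Q_rec = 24.465 PJ


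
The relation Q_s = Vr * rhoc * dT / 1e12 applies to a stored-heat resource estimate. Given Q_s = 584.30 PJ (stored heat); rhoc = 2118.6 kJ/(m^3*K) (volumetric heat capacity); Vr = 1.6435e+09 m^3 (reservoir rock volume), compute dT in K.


dT = Q_s * 1e12 / (Vr * rhoc)
dT = 584.30 * 1e12 / (1.6435e+09 * 2118.6)
dT = 167.81 K


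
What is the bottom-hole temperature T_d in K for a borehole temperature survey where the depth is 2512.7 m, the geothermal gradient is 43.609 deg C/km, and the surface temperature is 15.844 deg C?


T_d = T_surf + grad * d / 1000
T_d = 15.844 + 43.609 * 2512.7 / 1000
T_d = 125.4203 deg C
Convert to K: 125.4203 + 273.15 = 398.57 K
T_d = 398.57 K


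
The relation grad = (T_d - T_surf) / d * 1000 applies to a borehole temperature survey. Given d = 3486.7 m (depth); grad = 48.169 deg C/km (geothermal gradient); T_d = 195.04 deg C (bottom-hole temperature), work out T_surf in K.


T_surf = T_d - grad * d / 1000
T_surf = 195.04 - 48.169 * 3486.7 / 1000
T_surf = 27.08915 deg C
Convert to K: 27.08915 + 273.15 = 300.24 K
T_surf = 300.24 K


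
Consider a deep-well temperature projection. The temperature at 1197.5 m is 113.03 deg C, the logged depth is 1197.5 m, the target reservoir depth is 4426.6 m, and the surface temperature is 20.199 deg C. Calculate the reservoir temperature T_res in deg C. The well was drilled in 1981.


Step 1: grad = (T_d1 - T_surf)/d1 * 1000 = (113.03 - 20.199)/1197.5 * 1000 = 77.52067 deg C/km
Step 2: T_res = T_surf + grad*d2/1000 = 20.199 + 77.52067*4426.6/1000 = 363.35 deg C
T_res = 363.35 deg C


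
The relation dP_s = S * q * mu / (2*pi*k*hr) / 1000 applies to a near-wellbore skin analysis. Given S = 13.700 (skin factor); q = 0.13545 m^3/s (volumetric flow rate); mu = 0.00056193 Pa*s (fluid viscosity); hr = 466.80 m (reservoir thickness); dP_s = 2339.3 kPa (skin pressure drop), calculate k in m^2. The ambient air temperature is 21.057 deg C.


k = S*q*mu / (2*pi*dP_s*1000*hr)
k = 13.700*0.13545*0.00056193 / (2*pi*2339.3*1000*466.80)
k = 1.5198e-13 m^2


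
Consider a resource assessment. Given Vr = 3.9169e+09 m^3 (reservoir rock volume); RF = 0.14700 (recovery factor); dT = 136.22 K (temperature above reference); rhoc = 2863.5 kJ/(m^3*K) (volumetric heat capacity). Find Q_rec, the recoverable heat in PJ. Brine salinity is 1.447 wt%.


Step 1: Q_s = Vr*rhoc*dT/1e12 = 3.9169e+09*2863.5*136.22/1e12 = 1527.849 PJ
Step 2: Q_rec = Q_s * RF = 1527.849 * 0.147 = 224.59 PJ
Q_rec = 224.59 PJ


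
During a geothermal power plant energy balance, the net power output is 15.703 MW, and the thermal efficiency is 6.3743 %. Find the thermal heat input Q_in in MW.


Q_in = W_net / (eta / 100)
Q_in = 15.703 / (6.3743 / 100)
Q_in = 246.35 MW


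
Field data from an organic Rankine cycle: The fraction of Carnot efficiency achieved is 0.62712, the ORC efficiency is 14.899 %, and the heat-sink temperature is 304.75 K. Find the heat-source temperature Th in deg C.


Th = Tc / (1 - (eta_orc/100)/f)
Th = 304.75 / (1 - (14.899/100)/0.62712)
Th = 399.7131 K
Convert to deg C: 399.7131 - 273.15 = 126.56 deg C
Th = 126.56 deg C


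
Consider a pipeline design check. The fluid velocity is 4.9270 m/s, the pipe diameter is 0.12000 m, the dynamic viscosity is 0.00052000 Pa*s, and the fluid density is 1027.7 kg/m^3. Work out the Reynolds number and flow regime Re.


Step 1: Re = rho*vel*D/mu = 1027.7*4.927*0.12/0.00052 = 1.1685e+06
Step 2: Re = 1.1685e+06 > 4000, so flow is turbulent.
Re = 1.1685e+06 (turbulent)


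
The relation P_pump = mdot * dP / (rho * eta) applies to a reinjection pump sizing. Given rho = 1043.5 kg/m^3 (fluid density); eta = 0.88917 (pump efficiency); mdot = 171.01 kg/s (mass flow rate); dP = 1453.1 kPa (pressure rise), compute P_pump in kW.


P_pump = mdot * dP / (rho * eta)
P_pump = 171.01 * 1453.1 / (1043.5 * 0.88917)
P_pump = 267.82 kW


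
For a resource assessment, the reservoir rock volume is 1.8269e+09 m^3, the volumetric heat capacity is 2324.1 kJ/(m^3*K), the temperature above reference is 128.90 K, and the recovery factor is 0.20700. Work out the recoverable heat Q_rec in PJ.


Step 1: Q_s = Vr*rhoc*dT/1e12 = 1.8269e+09*2324.1*128.9/1e12 = 547.2963 PJ
Step 2: Q_rec = Q_s * RF = 547.2963 * 0.207 = 113.29 PJ
Q_rec = 113.29 PJ


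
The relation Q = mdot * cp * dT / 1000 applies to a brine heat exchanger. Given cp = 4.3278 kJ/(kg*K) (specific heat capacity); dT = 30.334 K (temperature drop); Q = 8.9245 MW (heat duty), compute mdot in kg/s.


mdot = Q * 1000 / (cp * dT)
mdot = 8.9245 * 1000 / (4.3278 * 30.334)
mdot = 67.981 kg/s


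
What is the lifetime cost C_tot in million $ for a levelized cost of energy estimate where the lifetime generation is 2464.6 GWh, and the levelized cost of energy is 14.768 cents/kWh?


C_tot = LCOE / 100 * E_tot
C_tot = 14.768 / 100 * 2464.6
C_tot = 363.97 million $


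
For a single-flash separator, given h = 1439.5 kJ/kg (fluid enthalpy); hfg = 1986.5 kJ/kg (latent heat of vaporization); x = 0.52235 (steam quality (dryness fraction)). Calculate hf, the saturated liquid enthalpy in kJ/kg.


hf = h - x * hfg
hf = 1439.5 - 0.52235 * 1986.5
hf = 401.85 kJ/kg


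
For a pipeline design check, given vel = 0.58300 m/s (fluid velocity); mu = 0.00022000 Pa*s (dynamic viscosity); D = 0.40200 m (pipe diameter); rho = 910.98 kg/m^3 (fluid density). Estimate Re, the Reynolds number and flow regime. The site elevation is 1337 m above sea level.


Step 1: Re = rho*vel*D/mu = 910.98*0.583*0.402/0.00022 = 9.7047e+05
Step 2: Re = 9.7047e+05 > 4000, so flow is turbulent.
Re = 9.7047e+05 (turbulent)


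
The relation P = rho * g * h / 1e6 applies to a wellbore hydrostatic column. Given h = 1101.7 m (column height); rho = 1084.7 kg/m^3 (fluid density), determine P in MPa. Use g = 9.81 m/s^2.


P = rho * g * h / 1e6
P = 1084.7 * 9.81 * 1101.7 / 1e6
P = 11.723 MPa


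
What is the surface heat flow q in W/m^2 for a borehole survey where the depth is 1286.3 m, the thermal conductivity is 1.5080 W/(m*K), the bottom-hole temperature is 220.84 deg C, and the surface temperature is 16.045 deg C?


Step 1: grad = (T_d - T_surf)/d * 1000 = (220.84 - 16.045)/1286.3 * 1000 = 159.2125 deg C/km
Step 2: q = k * grad / 1000 = 1.508 * 159.2125 / 1000 = 0.24009 W/m^2
q = 0.24009 W/m^2


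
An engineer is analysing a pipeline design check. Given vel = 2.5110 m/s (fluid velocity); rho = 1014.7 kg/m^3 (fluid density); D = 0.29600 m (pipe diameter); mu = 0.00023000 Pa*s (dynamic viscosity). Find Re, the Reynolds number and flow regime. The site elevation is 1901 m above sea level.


Step 1: Re = rho*vel*D/mu = 1014.7*2.511*0.296/0.00023 = 3.2791e+06
Step 2: Re = 3.2791e+06 > 4000, so flow is turbulent.
Re = 3.2791e+06 (turbulent)


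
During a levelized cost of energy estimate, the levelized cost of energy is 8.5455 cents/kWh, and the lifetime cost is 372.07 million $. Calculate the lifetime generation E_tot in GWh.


E_tot = C_tot / LCOE * 100
E_tot = 372.07 / 8.5455 * 100
E_tot = 4354.0 GWh


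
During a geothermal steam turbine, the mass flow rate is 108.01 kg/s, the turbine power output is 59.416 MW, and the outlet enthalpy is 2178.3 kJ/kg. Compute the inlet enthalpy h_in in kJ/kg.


h_in = h_out + P * 1000 / mdot
h_in = 2178.3 + 59.416 * 1000 / 108.01
h_in = 2728.4 kJ/kg


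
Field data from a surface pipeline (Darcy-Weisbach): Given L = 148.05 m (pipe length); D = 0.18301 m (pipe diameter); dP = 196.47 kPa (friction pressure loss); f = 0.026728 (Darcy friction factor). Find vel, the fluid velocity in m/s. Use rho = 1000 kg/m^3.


vel = sqrt(dP*1000*2*D / (f*L*rho))
vel = sqrt(196.47*1000*2*0.18301 / (0.026728*148.05*1000))
vel = 4.2630 m/s


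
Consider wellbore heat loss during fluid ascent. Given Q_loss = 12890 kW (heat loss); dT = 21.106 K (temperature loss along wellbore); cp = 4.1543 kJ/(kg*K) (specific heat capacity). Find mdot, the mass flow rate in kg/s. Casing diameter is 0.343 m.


mdot = Q_loss / (cp * dT)
mdot = 12890 / (4.1543 * 21.106)
mdot = 147.01 kg/s


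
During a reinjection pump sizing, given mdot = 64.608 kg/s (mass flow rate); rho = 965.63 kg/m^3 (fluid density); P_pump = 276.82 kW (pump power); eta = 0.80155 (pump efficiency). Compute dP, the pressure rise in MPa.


dP = P_pump * rho * eta / mdot
dP = 276.82 * 965.63 * 0.80155 / 64.608
dP = 3316.290 kPa
Convert: 3316.290 kPa * 0.001 = 3.3163 MPa
dP = 3.3163 MPa


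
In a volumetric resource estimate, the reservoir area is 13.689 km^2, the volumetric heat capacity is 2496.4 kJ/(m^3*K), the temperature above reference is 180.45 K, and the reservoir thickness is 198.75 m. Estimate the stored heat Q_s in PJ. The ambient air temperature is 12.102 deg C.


Step 1: Vr = A*1e6*hr = 13.689*1e6*198.75 = 2.720689e+09 m^3
Step 2: Q_s = Vr*rhoc*dT/1e12 = 2.720689e+09*2496.4*180.45/1e12 = 1225.6 PJ
Q_s = 1225.6 PJ


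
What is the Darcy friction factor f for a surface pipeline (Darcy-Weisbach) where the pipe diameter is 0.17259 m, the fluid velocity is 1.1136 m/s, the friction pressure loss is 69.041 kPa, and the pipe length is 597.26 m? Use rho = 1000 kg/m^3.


f = dP*1000 / ((L/D)*(rho*vel^2/2))
f = 69.041*1000 / ((597.26/0.17259)*(1000*1.1136^2/2))
f = 0.032176


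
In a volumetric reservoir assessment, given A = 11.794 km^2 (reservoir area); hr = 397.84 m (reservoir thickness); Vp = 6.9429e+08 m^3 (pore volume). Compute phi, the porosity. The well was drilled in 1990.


phi = Vp / (A * 1e6 * hr)
phi = 6.9429e+08 / (11.794 * 1e6 * 397.84)
phi = 0.14797


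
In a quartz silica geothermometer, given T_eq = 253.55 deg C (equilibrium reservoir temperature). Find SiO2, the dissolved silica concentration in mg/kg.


SiO2 = 10^(5.19 - 1309/(T_eq + 273.15))
SiO2 = 10^(5.19 - 1309/(253.55 + 273.15))
SiO2 = 506.66 mg/kg


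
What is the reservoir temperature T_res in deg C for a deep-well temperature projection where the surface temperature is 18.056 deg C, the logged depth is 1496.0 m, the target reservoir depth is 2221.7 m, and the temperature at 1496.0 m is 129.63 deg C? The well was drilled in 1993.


Step 1: grad = (T_d1 - T_surf)/d1 * 1000 = (129.63 - 18.056)/1496.0 * 1000 = 74.58155 deg C/km
Step 2: T_res = T_surf + grad*d2/1000 = 18.056 + 74.58155*2221.7/1000 = 183.75 deg C
T_res = 183.75 deg C


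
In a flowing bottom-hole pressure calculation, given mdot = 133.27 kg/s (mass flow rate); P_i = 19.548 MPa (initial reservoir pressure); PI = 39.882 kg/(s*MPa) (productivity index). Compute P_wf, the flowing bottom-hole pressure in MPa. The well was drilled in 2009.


P_wf = P_i - mdot / PI
P_wf = 19.548 - 133.27 / 39.882
P_wf = 16.206 MPa


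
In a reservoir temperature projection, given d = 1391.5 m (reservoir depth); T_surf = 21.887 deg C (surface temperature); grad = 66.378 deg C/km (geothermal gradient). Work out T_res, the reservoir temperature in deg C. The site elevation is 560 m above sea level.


T_res = T_surf + grad * d / 1000
T_res = 21.887 + 66.378 * 1391.5 / 1000
T_res = 114.25 deg C


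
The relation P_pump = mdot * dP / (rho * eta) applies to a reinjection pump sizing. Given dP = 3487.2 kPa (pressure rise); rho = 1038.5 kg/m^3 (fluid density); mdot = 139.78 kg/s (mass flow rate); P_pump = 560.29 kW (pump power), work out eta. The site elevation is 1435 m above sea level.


eta = mdot * dP / (rho * P_pump)
eta = 139.78 * 3487.2 / (1038.5 * 560.29)
eta = 0.83773


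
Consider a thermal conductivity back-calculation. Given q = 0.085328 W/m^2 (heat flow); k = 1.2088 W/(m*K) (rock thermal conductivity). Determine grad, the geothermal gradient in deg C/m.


grad = q / k * 1000
grad = 0.085328 / 1.2088 * 1000
grad = 70.58901 deg C/km
Convert: 70.58901 deg C/km * 0.001 = 0.070589 deg C/m
grad = 0.070589 deg C/m


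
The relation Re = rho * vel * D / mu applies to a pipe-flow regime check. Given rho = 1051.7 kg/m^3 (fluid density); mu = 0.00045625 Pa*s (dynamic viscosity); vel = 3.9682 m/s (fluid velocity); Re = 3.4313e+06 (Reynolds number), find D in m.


D = Re * mu / (rho * vel)
D = 3.4313e+06 * 0.00045625 / (1051.7 * 3.9682)
D = 0.37513 m


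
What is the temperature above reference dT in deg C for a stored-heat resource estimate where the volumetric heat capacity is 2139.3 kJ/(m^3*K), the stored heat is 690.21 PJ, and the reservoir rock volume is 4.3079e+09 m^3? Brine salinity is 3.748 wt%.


dT = Q_s * 1e12 / (Vr * rhoc)
dT = 690.21 * 1e12 / (4.3079e+09 * 2139.3)
dT = 74.89347 K
Convert (temperature difference, 1 K = 1 deg C): 74.89347 K = 74.89347 deg C
dT = 74.893 deg C


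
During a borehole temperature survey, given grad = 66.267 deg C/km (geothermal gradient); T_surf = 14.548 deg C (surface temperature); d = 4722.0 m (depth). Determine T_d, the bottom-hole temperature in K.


T_d = T_surf + grad * d / 1000
T_d = 14.548 + 66.267 * 4722.0 / 1000
T_d = 327.4608 deg C
Convert to K: 327.4608 + 273.15 = 600.61 K
T_d = 600.61 K


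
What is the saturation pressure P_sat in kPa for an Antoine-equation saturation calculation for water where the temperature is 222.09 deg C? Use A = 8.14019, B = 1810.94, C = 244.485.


P_sat = 10^(A - B/(C + T)) / 760 * 0.101325
P_sat = 10^(8.14019 - 1810.94/(244.485 + 222.09)) / 760 * 0.101325
P_sat = 2.419607 MPa
Convert: 2.419607 MPa * 1000.0 = 2419.6 kPa
P_sat = 2419.6 kPa


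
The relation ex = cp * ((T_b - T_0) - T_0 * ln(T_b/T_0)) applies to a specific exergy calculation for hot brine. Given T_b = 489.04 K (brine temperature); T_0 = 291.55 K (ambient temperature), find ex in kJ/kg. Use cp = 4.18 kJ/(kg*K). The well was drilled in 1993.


ex = cp * ((T_b - T_0) - T_0 * ln(T_b/T_0))
ex = 4.18 * ((489.04 - 291.55) - 291.55 * ln(489.04/291.55))
ex = 195.17 kJ/kg


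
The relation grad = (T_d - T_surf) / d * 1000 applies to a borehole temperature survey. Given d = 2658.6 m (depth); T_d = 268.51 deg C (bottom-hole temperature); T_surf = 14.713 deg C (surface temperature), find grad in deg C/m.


grad = (T_d - T_surf) / d * 1000
grad = (268.51 - 14.713) / 2658.6 * 1000
grad = 95.46265 deg C/km
Convert: 95.46265 deg C/km * 0.001 = 0.095463 deg C/m
grad = 0.095463 deg C/m


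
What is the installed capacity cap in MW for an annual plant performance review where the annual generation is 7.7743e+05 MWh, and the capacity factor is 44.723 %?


cap = E_a / (CF/100 * 8760)
cap = 7.7743e+05 / (44.723/100 * 8760)
cap = 198.44 MW


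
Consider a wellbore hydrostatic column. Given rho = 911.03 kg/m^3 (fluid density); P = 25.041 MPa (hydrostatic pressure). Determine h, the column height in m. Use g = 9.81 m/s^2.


h = P * 1e6 / (g * rho)
h = 25.041 * 1e6 / (9.81 * 911.03)
h = 2801.9 m


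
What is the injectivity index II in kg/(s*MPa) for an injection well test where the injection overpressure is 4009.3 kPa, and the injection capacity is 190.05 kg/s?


II = mdot * 1000 / dP
II = 190.05 * 1000 / 4009.3
II = 47.402 kg/(s*MPa)


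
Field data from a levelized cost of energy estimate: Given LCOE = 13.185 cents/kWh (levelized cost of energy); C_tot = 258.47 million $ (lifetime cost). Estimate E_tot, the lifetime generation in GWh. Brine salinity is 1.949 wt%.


E_tot = C_tot / LCOE * 100
E_tot = 258.47 / 13.185 * 100
E_tot = 1960.3 GWh


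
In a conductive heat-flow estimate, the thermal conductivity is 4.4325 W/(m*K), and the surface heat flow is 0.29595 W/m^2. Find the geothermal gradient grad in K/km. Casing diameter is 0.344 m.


grad = q * 1000 / k
grad = 0.29595 * 1000 / 4.4325
grad = 66.76819 deg C/km
Convert: 66.76819 deg C/km * 1.0 = 66.768 K/km
grad = 66.768 K/km


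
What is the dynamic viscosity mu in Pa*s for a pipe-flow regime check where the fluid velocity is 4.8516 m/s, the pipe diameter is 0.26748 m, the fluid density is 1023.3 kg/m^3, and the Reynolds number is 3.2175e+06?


mu = rho * vel * D / Re
mu = 1023.3 * 4.8516 * 0.26748 / 3.2175e+06
mu = 0.00041272 Pa*s


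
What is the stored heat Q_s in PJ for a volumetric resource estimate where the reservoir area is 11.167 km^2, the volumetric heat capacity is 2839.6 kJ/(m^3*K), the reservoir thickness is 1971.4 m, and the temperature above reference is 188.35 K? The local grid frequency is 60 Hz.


Step 1: Vr = A*1e6*hr = 11.167*1e6*1971.4 = 2.201462e+10 m^3
Step 2: Q_s = Vr*rhoc*dT/1e12 = 2.201462e+10*2839.6*188.35/1e12 = 11774 PJ
Q_s = 11774 PJ


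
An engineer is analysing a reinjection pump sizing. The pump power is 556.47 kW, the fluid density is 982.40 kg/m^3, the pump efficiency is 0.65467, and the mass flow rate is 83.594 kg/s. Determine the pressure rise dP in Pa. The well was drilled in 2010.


dP = P_pump * rho * eta / mdot
dP = 556.47 * 982.40 * 0.65467 / 83.594
dP = 4281.318 kPa
Convert: 4281.318 kPa * 1000.0 = 4.2813e+06 Pa
dP = 4.2813e+06 Pa


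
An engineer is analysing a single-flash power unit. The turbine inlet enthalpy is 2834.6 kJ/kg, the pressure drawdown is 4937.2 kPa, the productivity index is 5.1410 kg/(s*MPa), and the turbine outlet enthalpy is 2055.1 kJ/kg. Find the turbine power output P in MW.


Step 1: mdot = PI * dP / 1000 = 5.141 * 4937.2 / 1000 = 25.38215 kg/s
Step 2: P = mdot*(h_in - h_out)/1000 = 25.38215*(2834.6 - 2055.1)/1000 = 19.785 MW
P = 19.785 MW


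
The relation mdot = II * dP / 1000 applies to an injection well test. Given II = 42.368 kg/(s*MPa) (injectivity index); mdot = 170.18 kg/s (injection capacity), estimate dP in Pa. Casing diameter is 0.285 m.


dP = mdot * 1000 / II
dP = 170.18 * 1000 / 42.368
dP = 4016.711 kPa
Convert: 4016.711 kPa * 1000.0 = 4.0167e+06 Pa
dP = 4.0167e+06 Pa


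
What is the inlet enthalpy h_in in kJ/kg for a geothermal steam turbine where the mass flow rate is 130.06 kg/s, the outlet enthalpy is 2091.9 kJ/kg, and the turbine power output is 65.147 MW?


h_in = h_out + P * 1000 / mdot
h_in = 2091.9 + 65.147 * 1000 / 130.06
h_in = 2592.8 kJ/kg


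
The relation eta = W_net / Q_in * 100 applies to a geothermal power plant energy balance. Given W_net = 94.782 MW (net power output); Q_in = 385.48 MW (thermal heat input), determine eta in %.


eta = W_net / Q_in * 100
eta = 94.782 / 385.48 * 100
eta = 24.588 %


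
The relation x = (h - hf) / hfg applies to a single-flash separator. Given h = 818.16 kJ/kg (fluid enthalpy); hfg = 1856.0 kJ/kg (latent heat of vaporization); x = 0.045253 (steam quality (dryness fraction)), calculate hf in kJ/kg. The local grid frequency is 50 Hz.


hf = h - x * hfg
hf = 818.16 - 0.045253 * 1856.0
hf = 734.17 kJ/kg


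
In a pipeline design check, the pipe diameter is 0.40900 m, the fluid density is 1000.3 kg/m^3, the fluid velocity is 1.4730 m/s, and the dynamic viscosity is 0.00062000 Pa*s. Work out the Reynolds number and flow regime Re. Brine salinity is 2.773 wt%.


Step 1: Re = rho*vel*D/mu = 1000.3*1.473*0.409/0.00062 = 9.7200e+05
Step 2: Re = 9.7200e+05 > 4000, so flow is turbulent.
Re = 9.7200e+05 (turbulent)


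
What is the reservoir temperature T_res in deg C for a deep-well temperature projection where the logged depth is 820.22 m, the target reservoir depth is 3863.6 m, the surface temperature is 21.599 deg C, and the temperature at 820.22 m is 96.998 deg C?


Step 1: grad = (T_d1 - T_surf)/d1 * 1000 = (96.998 - 21.599)/820.22 * 1000 = 91.92534 deg C/km
Step 2: T_res = T_surf + grad*d2/1000 = 21.599 + 91.92534*3863.6/1000 = 376.76 deg C
T_res = 376.76 deg C


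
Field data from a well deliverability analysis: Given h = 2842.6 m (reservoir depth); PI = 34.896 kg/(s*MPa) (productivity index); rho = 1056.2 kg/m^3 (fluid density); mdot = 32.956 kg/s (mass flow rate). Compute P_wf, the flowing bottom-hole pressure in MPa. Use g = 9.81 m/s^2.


Step 1: P_i = rho*g*h/1e6 = 1056.2*9.81*2842.6/1e6 = 29.45309 MPa
Step 2: P_wf = P_i - mdot/PI = 29.45309 - 32.956/34.896 = 28.509 MPa
P_wf = 28.509 MPa


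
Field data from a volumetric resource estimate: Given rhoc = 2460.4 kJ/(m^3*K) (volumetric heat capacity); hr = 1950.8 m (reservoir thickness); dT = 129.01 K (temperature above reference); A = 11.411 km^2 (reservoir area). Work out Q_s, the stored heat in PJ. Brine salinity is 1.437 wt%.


Step 1: Vr = A*1e6*hr = 11.411*1e6*1950.8 = 2.226058e+10 m^3
Step 2: Q_s = Vr*rhoc*dT/1e12 = 2.226058e+10*2460.4*129.01/1e12 = 7065.9 PJ
Q_s = 7065.9 PJ


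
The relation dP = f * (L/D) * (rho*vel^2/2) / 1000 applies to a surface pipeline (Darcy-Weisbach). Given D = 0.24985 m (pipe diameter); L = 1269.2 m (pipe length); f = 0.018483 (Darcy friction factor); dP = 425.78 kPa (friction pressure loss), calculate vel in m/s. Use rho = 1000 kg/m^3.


vel = sqrt(dP*1000*2*D / (f*L*rho))
vel = sqrt(425.78*1000*2*0.24985 / (0.018483*1269.2*1000))
vel = 3.0116 m/s


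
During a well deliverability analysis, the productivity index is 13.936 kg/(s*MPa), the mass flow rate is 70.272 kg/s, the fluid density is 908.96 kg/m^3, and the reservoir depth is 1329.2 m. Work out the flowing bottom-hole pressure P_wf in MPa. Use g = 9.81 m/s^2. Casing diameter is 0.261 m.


Step 1: P_i = rho*g*h/1e6 = 908.96*9.81*1329.2/1e6 = 11.85234 MPa
Step 2: P_wf = P_i - mdot/PI = 11.85234 - 70.272/13.936 = 6.8099 MPa
P_wf = 6.8099 MPa


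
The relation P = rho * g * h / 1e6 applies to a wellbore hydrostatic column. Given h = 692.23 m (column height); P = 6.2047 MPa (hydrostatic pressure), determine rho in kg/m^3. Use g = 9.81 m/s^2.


rho = P * 1e6 / (g * h)
rho = 6.2047 * 1e6 / (9.81 * 692.23)
rho = 913.70 kg/m^3


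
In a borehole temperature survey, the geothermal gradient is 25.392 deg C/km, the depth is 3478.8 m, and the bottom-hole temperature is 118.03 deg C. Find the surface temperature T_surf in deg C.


T_surf = T_d - grad * d / 1000
T_surf = 118.03 - 25.392 * 3478.8 / 1000
T_surf = 29.696 deg C


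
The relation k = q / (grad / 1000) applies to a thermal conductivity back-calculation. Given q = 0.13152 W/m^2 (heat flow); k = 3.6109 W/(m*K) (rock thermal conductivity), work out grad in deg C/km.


grad = q / k * 1000
grad = 0.13152 / 3.6109 * 1000
grad = 36.423 deg C/km


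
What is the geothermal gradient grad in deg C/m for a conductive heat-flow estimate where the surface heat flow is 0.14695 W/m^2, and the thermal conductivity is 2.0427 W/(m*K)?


grad = q * 1000 / k
grad = 0.14695 * 1000 / 2.0427
grad = 71.93910 deg C/km
Convert: 71.93910 deg C/km * 0.001 = 0.071939 deg C/m
grad = 0.071939 deg C/m


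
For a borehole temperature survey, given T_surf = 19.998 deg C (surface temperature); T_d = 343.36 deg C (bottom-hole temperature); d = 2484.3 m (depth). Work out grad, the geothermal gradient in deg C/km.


grad = (T_d - T_surf) / d * 1000
grad = (343.36 - 19.998) / 2484.3 * 1000
grad = 130.16 deg C/km


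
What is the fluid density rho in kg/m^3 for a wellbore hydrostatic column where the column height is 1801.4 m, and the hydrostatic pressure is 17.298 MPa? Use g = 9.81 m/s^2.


rho = P * 1e6 / (g * h)
rho = 17.298 * 1e6 / (9.81 * 1801.4)
rho = 978.85 kg/m^3


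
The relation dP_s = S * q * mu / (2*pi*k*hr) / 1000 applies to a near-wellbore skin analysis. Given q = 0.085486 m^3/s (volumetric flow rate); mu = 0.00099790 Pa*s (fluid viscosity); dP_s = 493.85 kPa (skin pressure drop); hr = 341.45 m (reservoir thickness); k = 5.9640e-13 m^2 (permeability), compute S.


S = dP_s * 1000 * 2*pi*k*hr / (q*mu)
S = 493.85 * 1000 * 2*pi*5.9640e-13*341.45 / (0.085486*0.00099790)
S = 7.4073


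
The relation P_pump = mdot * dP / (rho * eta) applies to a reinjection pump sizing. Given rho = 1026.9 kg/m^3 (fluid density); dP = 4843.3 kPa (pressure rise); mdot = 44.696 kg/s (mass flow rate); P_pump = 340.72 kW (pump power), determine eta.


eta = mdot * dP / (rho * P_pump)
eta = 44.696 * 4843.3 / (1026.9 * 340.72)
eta = 0.61871


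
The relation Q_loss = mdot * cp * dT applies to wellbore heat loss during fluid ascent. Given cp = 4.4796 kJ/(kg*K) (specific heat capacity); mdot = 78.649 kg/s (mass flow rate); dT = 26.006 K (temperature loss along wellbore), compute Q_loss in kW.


Q_loss = mdot * cp * dT
Q_loss = 78.649 * 4.4796 * 26.006
Q_loss = 9162.3 kW


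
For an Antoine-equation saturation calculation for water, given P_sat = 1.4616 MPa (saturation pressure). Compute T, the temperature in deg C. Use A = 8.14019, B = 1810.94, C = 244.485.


T = B / (A - log10(P_sat * 760 / 0.101325)) - C
T = 1810.94 / (8.14019 - log10(1.4616 * 760 / 0.101325)) - 244.485
T = 197.18 deg C


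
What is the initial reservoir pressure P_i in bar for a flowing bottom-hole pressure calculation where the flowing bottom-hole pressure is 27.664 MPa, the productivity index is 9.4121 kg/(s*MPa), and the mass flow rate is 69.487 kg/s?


P_i = P_wf + mdot / PI
P_i = 27.664 + 69.487 / 9.4121
P_i = 35.04673 MPa
Convert: 35.04673 MPa * 10.0 = 350.47 bar
P_i = 350.47 bar


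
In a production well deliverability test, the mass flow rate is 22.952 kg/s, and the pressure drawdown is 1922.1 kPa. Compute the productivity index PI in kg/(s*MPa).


PI = mdot * 1000 / dP
PI = 22.952 * 1000 / 1922.1
PI = 11.941 kg/(s*MPa)


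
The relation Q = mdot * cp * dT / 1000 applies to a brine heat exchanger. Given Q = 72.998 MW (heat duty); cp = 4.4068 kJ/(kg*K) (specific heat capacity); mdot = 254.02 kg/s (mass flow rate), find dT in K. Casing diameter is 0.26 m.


dT = Q * 1000 / (mdot * cp)
dT = 72.998 * 1000 / (254.02 * 4.4068)
dT = 65.211 K


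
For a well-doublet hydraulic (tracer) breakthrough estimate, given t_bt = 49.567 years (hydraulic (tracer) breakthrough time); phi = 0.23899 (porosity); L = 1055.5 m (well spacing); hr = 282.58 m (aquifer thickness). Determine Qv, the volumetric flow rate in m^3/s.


Qv = pi*hr*phi*L^2 / (3*t_bt*365.25*86400)
Qv = pi*282.58*0.23899*1055.5^2 / (3*49.567*365.25*86400)
Qv = 0.050370 m^3/s


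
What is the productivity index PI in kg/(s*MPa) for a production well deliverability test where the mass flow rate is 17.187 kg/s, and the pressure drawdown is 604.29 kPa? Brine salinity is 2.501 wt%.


PI = mdot * 1000 / dP
PI = 17.187 * 1000 / 604.29
PI = 28.442 kg/(s*MPa)


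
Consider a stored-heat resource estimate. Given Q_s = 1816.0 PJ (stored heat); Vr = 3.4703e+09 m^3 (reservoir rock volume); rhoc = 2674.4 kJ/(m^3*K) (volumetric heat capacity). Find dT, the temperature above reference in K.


dT = Q_s * 1e12 / (Vr * rhoc)
dT = 1816.0 * 1e12 / (3.4703e+09 * 2674.4)
dT = 195.67 K


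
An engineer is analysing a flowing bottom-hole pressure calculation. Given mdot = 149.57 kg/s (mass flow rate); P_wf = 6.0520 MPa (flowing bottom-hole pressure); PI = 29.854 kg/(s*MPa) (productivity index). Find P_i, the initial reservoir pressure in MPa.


P_i = P_wf + mdot / PI
P_i = 6.0520 + 149.57 / 29.854
P_i = 11.062 MPa


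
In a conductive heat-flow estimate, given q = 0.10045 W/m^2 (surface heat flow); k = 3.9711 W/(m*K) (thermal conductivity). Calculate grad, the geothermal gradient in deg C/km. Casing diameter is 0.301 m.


grad = q * 1000 / k
grad = 0.10045 * 1000 / 3.9711
grad = 25.295 deg C/km


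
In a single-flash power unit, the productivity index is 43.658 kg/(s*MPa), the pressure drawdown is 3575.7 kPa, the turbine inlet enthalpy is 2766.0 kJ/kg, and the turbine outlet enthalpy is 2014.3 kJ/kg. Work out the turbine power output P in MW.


Step 1: mdot = PI * dP / 1000 = 43.658 * 3575.7 / 1000 = 156.1079 kg/s
Step 2: P = mdot*(h_in - h_out)/1000 = 156.1079*(2766.0 - 2014.3)/1000 = 117.35 MW
P = 117.35 MW


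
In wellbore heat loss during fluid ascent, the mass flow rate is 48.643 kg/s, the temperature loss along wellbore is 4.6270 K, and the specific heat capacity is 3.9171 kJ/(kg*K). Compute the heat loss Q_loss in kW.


Q_loss = mdot * cp * dT
Q_loss = 48.643 * 3.9171 * 4.6270
Q_loss = 881.63 kW


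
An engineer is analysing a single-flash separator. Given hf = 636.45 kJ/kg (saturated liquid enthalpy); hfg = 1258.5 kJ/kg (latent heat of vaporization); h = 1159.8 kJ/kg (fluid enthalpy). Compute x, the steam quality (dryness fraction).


x = (h - hf) / hfg
x = (1159.8 - 636.45) / 1258.5
x = 0.41585


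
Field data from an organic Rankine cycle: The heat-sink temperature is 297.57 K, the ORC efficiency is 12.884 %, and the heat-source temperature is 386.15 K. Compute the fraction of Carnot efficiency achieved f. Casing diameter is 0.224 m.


f = (eta_orc/100) / (1 - Tc/Th)
f = (12.884/100) / (1 - 297.57/386.15)
f = 0.56166


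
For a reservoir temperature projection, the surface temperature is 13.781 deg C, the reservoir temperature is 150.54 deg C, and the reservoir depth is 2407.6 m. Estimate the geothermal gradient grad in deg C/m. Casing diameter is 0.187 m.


grad = (T_res - T_surf) / d * 1000
grad = (150.54 - 13.781) / 2407.6 * 1000
grad = 56.80304 deg C/km
Convert: 56.80304 deg C/km * 0.001 = 0.056803 deg C/m
grad = 0.056803 deg C/m


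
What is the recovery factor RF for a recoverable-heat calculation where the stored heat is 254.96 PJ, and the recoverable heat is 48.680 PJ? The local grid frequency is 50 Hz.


RF = Q_rec / Q_s
RF = 48.680 / 254.96
RF = 0.19093
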